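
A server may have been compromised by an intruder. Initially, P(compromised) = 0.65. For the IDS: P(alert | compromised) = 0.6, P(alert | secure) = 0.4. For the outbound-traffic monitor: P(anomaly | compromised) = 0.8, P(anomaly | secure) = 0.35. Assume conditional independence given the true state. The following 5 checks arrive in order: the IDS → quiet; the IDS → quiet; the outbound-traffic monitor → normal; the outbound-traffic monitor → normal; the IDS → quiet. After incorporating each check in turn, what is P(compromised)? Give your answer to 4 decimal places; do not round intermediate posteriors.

0.0495

After the IDS='quiet': P(compromised) = 0.4·0.6500 / (0.4·0.6500 + 0.6·0.3500) ≈ 0.5532
After the IDS='quiet': P(compromised) = 0.4·0.5532 / (0.4·0.5532 + 0.6·0.4468) ≈ 0.4522
After the outbound-traffic monitor='normal': P(compromised) = 0.2·0.4522 / (0.2·0.4522 + 0.65·0.5478) ≈ 0.2025
After the outbound-traffic monitor='normal': P(compromised) = 0.2·0.2025 / (0.2·0.2025 + 0.65·0.7975) ≈ 0.0725
After the IDS='quiet': P(compromised) = 0.4·0.0725 / (0.4·0.0725 + 0.6·0.9275) ≈ 0.0495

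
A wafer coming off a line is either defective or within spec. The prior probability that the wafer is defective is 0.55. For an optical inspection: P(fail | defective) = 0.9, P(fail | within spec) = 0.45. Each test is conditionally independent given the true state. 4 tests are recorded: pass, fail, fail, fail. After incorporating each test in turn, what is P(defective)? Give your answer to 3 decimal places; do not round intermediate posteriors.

0.640

After 'pass': P(defective) = 0.1·0.5500 / (0.1·0.5500 + 0.55·0.4500) ≈ 0.1818
After 'fail': P(defective) = 0.9·0.1818 / (0.9·0.1818 + 0.45·0.8182) ≈ 0.3077
After 'fail': P(defective) = 0.9·0.3077 / (0.9·0.3077 + 0.45·0.6923) ≈ 0.4706
After 'fail': P(defective) = 0.9·0.4706 / (0.9·0.4706 + 0.45·0.5294) ≈ 0.6400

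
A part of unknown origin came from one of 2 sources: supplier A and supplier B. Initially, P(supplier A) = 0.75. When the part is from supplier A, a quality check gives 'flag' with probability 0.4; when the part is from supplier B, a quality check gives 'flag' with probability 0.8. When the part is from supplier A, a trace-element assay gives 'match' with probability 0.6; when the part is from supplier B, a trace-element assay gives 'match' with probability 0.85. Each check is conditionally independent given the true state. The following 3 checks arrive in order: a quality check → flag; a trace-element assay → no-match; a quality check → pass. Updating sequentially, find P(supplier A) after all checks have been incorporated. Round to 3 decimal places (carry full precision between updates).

Apply Bayes' rule sequentially, carrying P(supplier A) forward.
After a quality check='flag': P(supplier A) = 0.4·0.7500 / (0.4·0.7500 + 0.8·0.2500) ≈ 0.6000
After a trace-element assay='no-match': P(supplier A) = 0.4·0.6000 / (0.4·0.6000 + 0.15·0.4000) ≈ 0.8000
After a quality check='pass': P(supplier A) = 0.6·0.8000 / (0.6·0.8000 + 0.2·0.2000) ≈ 0.9231

0.923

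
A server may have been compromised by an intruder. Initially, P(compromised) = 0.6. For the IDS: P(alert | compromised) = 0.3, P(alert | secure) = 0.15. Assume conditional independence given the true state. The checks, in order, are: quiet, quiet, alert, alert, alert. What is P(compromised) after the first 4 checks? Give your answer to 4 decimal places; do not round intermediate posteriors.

0.8027

After 'quiet': P(compromised) = 0.7·0.6000 / (0.7·0.6000 + 0.85·0.4000) ≈ 0.5526
After 'quiet': P(compromised) = 0.7·0.5526 / (0.7·0.5526 + 0.85·0.4474) ≈ 0.5043
After 'alert': P(compromised) = 0.3·0.5043 / (0.3·0.5043 + 0.15·0.4957) ≈ 0.6705
After 'alert': P(compromised) = 0.3·0.6705 / (0.3·0.6705 + 0.15·0.3295) ≈ 0.8027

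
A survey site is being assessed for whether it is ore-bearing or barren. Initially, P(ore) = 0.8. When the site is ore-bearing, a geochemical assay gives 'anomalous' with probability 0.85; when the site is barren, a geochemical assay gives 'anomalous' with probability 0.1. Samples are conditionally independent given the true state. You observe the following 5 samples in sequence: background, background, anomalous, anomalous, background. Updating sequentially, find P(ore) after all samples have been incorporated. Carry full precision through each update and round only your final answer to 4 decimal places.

Apply Bayes' rule sequentially, carrying P(ore) forward.
After 'background': P(ore) = 0.15·0.8000 / (0.15·0.8000 + 0.9·0.2000) ≈ 0.4000
After 'background': P(ore) = 0.15·0.4000 / (0.15·0.4000 + 0.9·0.6000) ≈ 0.1000
After 'anomalous': P(ore) = 0.85·0.1000 / (0.85·0.1000 + 0.1·0.9000) ≈ 0.4857
After 'anomalous': P(ore) = 0.85·0.4857 / (0.85·0.4857 + 0.1·0.5143) ≈ 0.8892
After 'background': P(ore) = 0.15·0.8892 / (0.15·0.8892 + 0.9·0.1108) ≈ 0.5723

0.5723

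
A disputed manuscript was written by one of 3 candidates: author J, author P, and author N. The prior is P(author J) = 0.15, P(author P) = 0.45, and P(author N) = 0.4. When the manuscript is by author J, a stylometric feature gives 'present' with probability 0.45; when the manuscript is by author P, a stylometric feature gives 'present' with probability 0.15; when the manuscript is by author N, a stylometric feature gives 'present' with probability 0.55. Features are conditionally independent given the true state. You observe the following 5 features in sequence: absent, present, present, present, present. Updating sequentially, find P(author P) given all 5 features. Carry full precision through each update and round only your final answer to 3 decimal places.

0.010

Apply Bayes' rule sequentially, carrying P(author P) forward.
After 'absent': normaliser = 0.55·0.1500 + 0.85·0.4500 + 0.45·0.4000; P(author J) ≈ 0.1279, P(author P) ≈ 0.5930, P(author N) ≈ 0.2791
After 'present': normaliser = 0.45·0.1279 + 0.15·0.5930 + 0.55·0.2791; P(author J) ≈ 0.1919, P(author P) ≈ 0.2965, P(author N) ≈ 0.5116
After 'present': normaliser = 0.45·0.1919 + 0.15·0.2965 + 0.55·0.5116; P(author J) ≈ 0.2094, P(author P) ≈ 0.1079, P(author N) ≈ 0.6827
After 'present': normaliser = 0.45·0.2094 + 0.15·0.1079 + 0.55·0.6827; P(author J) ≈ 0.1940, P(author P) ≈ 0.0333, P(author N) ≈ 0.7727
After 'present': normaliser = 0.45·0.1940 + 0.15·0.0333 + 0.55·0.7727; P(author J) ≈ 0.1687, P(author P) ≈ 0.0097, P(author N) ≈ 0.8216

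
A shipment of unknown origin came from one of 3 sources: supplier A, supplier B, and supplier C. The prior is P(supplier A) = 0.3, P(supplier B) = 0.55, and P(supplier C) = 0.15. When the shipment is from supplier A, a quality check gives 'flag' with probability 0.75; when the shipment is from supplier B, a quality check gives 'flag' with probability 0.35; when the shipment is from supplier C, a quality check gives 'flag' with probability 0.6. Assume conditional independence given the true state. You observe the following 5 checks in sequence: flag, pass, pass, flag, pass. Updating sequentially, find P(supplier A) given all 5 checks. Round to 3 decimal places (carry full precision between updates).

After 'flag': normaliser = 0.75·0.3000 + 0.35·0.5500 + 0.6·0.1500; P(supplier A) ≈ 0.4433, P(supplier B) ≈ 0.3793, P(supplier C) ≈ 0.1773
After 'pass': normaliser = 0.25·0.4433 + 0.65·0.3793 + 0.4·0.1773; P(supplier A) ≈ 0.2588, P(supplier B) ≈ 0.5756, P(supplier C) ≈ 0.1656
After 'pass': normaliser = 0.25·0.2588 + 0.65·0.5756 + 0.4·0.1656; P(supplier A) ≈ 0.1281, P(supplier B) ≈ 0.7408, P(supplier C) ≈ 0.1312
After 'flag': normaliser = 0.75·0.1281 + 0.35·0.7408 + 0.6·0.1312; P(supplier A) ≈ 0.2213, P(supplier B) ≈ 0.5974, P(supplier C) ≈ 0.1813
After 'pass': normaliser = 0.25·0.2213 + 0.65·0.5974 + 0.4·0.1813; P(supplier A) ≈ 0.1072, P(supplier B) ≈ 0.7523, P(supplier C) ≈ 0.1405

0.107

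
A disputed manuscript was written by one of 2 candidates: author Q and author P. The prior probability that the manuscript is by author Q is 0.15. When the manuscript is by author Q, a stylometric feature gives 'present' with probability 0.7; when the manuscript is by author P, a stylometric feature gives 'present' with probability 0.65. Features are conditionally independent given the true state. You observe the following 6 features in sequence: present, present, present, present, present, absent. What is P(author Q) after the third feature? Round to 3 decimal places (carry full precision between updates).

Apply Bayes' rule sequentially, carrying P(author Q) forward.
After 'present': P(author Q) = 0.7·0.1500 / (0.7·0.1500 + 0.65·0.8500) ≈ 0.1597
After 'present': P(author Q) = 0.7·0.1597 / (0.7·0.1597 + 0.65·0.8403) ≈ 0.1699
After 'present': P(author Q) = 0.7·0.1699 / (0.7·0.1699 + 0.65·0.8301) ≈ 0.1806

0.181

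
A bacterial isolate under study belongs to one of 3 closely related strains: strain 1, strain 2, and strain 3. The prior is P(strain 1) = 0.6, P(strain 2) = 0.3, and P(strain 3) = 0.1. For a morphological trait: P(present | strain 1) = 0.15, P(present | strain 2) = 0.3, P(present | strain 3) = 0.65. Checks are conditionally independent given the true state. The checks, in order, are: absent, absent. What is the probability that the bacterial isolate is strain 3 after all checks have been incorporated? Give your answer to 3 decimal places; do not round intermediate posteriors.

After 'absent': normaliser = 0.85·0.6000 + 0.7·0.3000 + 0.35·0.1000; P(strain 1) ≈ 0.6755, P(strain 2) ≈ 0.2781, P(strain 3) ≈ 0.0464
After 'absent': normaliser = 0.85·0.6755 + 0.7·0.2781 + 0.35·0.0464; P(strain 1) ≈ 0.7313, P(strain 2) ≈ 0.2480, P(strain 3) ≈ 0.0207

0.021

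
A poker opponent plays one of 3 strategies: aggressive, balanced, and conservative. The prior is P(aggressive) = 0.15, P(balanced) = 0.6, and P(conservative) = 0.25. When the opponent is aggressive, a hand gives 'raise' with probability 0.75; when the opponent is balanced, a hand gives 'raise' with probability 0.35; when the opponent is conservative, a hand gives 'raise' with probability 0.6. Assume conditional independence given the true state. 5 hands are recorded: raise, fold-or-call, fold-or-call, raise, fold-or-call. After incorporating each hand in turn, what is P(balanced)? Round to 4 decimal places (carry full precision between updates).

Apply Bayes' rule sequentially, carrying P(balanced) forward.
After 'raise': normaliser = 0.75·0.1500 + 0.35·0.6000 + 0.6·0.2500; P(aggressive) ≈ 0.2381, P(balanced) ≈ 0.4444, P(conservative) ≈ 0.3175
After 'fold-or-call': normaliser = 0.25·0.2381 + 0.65·0.4444 + 0.4·0.3175; P(aggressive) ≈ 0.1252, P(balanced) ≈ 0.6077, P(conservative) ≈ 0.2671
After 'fold-or-call': normaliser = 0.25·0.1252 + 0.65·0.6077 + 0.4·0.2671; P(aggressive) ≈ 0.0587, P(balanced) ≈ 0.7409, P(conservative) ≈ 0.2004
After 'raise': normaliser = 0.75·0.0587 + 0.35·0.7409 + 0.6·0.2004; P(aggressive) ≈ 0.1040, P(balanced) ≈ 0.6122, P(conservative) ≈ 0.2839
After 'fold-or-call': normaliser = 0.25·0.1040 + 0.65·0.6122 + 0.4·0.2839; P(aggressive) ≈ 0.0484, P(balanced) ≈ 0.7404, P(conservative) ≈ 0.2113

0.7404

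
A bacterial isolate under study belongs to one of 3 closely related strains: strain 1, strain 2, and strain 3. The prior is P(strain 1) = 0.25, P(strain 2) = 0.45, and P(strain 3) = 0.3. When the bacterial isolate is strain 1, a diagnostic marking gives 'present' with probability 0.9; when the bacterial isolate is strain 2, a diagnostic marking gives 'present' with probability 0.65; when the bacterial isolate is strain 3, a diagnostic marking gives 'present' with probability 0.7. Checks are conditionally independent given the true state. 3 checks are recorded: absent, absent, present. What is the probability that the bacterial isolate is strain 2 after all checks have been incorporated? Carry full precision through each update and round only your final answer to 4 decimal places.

0.6288

Each posterior becomes the prior for the next update.
After 'absent': normaliser = 0.1·0.2500 + 0.35·0.4500 + 0.3·0.3000; P(strain 1) ≈ 0.0917, P(strain 2) ≈ 0.5780, P(strain 3) ≈ 0.3303
After 'absent': normaliser = 0.1·0.0917 + 0.35·0.5780 + 0.3·0.3303; P(strain 1) ≈ 0.0295, P(strain 2) ≈ 0.6514, P(strain 3) ≈ 0.3191
After 'present': normaliser = 0.9·0.0295 + 0.65·0.6514 + 0.7·0.3191; P(strain 1) ≈ 0.0395, P(strain 2) ≈ 0.6288, P(strain 3) ≈ 0.3317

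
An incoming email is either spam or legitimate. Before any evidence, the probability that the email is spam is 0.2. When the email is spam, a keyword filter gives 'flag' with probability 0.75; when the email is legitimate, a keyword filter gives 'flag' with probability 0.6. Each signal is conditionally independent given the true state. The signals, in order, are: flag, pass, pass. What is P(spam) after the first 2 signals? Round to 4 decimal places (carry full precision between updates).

0.1634

After 'flag': P(spam) = 0.75·0.2000 / (0.75·0.2000 + 0.6·0.8000) ≈ 0.2381
After 'pass': P(spam) = 0.25·0.2381 / (0.25·0.2381 + 0.4·0.7619) ≈ 0.1634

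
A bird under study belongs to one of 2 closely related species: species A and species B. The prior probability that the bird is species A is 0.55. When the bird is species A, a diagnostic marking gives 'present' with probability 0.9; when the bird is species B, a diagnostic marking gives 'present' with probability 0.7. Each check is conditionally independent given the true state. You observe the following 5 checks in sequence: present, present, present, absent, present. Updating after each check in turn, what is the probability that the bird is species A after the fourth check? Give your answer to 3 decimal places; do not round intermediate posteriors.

After 'present': P(species A) = 0.9·0.5500 / (0.9·0.5500 + 0.7·0.4500) ≈ 0.6111
After 'present': P(species A) = 0.9·0.6111 / (0.9·0.6111 + 0.7·0.3889) ≈ 0.6689
After 'present': P(species A) = 0.9·0.6689 / (0.9·0.6689 + 0.7·0.3311) ≈ 0.7220
After 'absent': P(species A) = 0.1·0.7220 / (0.1·0.7220 + 0.3·0.2780) ≈ 0.4641

0.464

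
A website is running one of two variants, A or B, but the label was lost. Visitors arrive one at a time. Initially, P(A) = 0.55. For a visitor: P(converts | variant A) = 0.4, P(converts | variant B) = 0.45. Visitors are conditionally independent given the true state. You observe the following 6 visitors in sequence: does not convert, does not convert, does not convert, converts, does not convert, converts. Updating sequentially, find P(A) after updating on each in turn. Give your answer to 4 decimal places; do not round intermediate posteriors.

After 'does not convert': P(A) = 0.6·0.5500 / (0.6·0.5500 + 0.55·0.4500) ≈ 0.5714
After 'does not convert': P(A) = 0.6·0.5714 / (0.6·0.5714 + 0.55·0.4286) ≈ 0.5926
After 'does not convert': P(A) = 0.6·0.5926 / (0.6·0.5926 + 0.55·0.4074) ≈ 0.6134
After 'converts': P(A) = 0.4·0.6134 / (0.4·0.6134 + 0.45·0.3866) ≈ 0.5851
After 'does not convert': P(A) = 0.6·0.5851 / (0.6·0.5851 + 0.55·0.4149) ≈ 0.6061
After 'converts': P(A) = 0.4·0.6061 / (0.4·0.6061 + 0.45·0.3939) ≈ 0.5777

0.5777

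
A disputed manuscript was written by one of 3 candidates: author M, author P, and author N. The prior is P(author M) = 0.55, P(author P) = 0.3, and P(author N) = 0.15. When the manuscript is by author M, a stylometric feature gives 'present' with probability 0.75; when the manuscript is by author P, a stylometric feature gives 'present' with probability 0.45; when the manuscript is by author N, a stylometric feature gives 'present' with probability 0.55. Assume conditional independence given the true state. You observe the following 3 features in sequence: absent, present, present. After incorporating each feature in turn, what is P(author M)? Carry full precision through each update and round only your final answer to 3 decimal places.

0.590

Apply Bayes' rule sequentially, carrying P(author M) forward.
After 'absent': normaliser = 0.25·0.5500 + 0.55·0.3000 + 0.45·0.1500; P(author M) ≈ 0.3716, P(author P) ≈ 0.4459, P(author N) ≈ 0.1824
After 'present': normaliser = 0.75·0.3716 + 0.45·0.4459 + 0.55·0.1824; P(author M) ≈ 0.4808, P(author P) ≈ 0.3462, P(author N) ≈ 0.1731
After 'present': normaliser = 0.75·0.4808 + 0.45·0.3462 + 0.55·0.1731; P(author M) ≈ 0.5896, P(author P) ≈ 0.2547, P(author N) ≈ 0.1557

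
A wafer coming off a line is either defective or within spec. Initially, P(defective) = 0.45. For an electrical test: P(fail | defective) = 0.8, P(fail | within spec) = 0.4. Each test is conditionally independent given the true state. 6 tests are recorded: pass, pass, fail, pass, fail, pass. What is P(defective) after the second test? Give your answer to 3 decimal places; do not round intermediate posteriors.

After 'pass': P(defective) = 0.2·0.4500 / (0.2·0.4500 + 0.6·0.5500) ≈ 0.2143
After 'pass': P(defective) = 0.2·0.2143 / (0.2·0.2143 + 0.6·0.7857) ≈ 0.0833

0.083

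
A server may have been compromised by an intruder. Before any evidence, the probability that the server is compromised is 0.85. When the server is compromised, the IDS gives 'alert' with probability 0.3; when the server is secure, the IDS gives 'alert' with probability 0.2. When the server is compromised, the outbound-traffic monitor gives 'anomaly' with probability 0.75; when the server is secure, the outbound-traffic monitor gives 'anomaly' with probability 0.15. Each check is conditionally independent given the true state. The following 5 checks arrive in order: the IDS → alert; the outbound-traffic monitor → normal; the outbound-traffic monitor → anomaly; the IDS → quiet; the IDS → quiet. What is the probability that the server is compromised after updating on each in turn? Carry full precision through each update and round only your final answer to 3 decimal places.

After the IDS='alert': P(compromised) = 0.3·0.8500 / (0.3·0.8500 + 0.2·0.1500) ≈ 0.8947
After the outbound-traffic monitor='normal': P(compromised) = 0.25·0.8947 / (0.25·0.8947 + 0.85·0.1053) ≈ 0.7143
After the outbound-traffic monitor='anomaly': P(compromised) = 0.75·0.7143 / (0.75·0.7143 + 0.15·0.2857) ≈ 0.9259
After the IDS='quiet': P(compromised) = 0.7·0.9259 / (0.7·0.9259 + 0.8·0.0741) ≈ 0.9162
After the IDS='quiet': P(compromised) = 0.7·0.9162 / (0.7·0.9162 + 0.8·0.0838) ≈ 0.9054

0.905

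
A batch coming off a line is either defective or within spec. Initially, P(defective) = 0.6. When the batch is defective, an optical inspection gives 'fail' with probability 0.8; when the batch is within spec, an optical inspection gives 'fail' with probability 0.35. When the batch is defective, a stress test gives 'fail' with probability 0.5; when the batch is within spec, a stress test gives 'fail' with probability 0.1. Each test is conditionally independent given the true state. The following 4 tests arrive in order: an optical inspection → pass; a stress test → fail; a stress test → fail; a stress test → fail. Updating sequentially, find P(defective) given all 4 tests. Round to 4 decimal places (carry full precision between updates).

After an optical inspection='pass': P(defective) = 0.2·0.6000 / (0.2·0.6000 + 0.65·0.4000) ≈ 0.3158
After a stress test='fail': P(defective) = 0.5·0.3158 / (0.5·0.3158 + 0.1·0.6842) ≈ 0.6977
After a stress test='fail': P(defective) = 0.5·0.6977 / (0.5·0.6977 + 0.1·0.3023) ≈ 0.9202
After a stress test='fail': P(defective) = 0.5·0.9202 / (0.5·0.9202 + 0.1·0.0798) ≈ 0.9830

0.9830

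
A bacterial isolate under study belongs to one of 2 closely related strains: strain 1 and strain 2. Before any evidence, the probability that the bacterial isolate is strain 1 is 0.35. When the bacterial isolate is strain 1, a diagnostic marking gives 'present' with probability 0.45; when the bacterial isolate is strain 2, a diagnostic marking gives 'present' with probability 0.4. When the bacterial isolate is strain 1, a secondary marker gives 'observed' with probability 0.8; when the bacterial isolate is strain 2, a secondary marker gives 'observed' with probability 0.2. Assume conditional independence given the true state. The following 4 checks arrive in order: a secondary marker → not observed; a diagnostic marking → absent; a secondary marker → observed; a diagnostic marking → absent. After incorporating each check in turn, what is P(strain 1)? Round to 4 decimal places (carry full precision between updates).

Apply Bayes' rule sequentially, carrying P(strain 1) forward.
After a secondary marker='not observed': P(strain 1) = 0.2·0.3500 / (0.2·0.3500 + 0.8·0.6500) ≈ 0.1186
After a diagnostic marking='absent': P(strain 1) = 0.55·0.1186 / (0.55·0.1186 + 0.6·0.8814) ≈ 0.1098
After a secondary marker='observed': P(strain 1) = 0.8·0.1098 / (0.8·0.1098 + 0.2·0.8902) ≈ 0.3305
After a diagnostic marking='absent': P(strain 1) = 0.55·0.3305 / (0.55·0.3305 + 0.6·0.6695) ≈ 0.3115

0.3115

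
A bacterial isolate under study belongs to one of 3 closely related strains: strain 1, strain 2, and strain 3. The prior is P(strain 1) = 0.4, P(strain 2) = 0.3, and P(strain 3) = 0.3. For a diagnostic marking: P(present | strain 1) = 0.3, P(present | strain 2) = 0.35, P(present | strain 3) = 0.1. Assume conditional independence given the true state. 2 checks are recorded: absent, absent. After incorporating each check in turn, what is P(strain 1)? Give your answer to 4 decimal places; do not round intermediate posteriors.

After 'absent': normaliser = 0.7·0.4000 + 0.65·0.3000 + 0.9·0.3000; P(strain 1) ≈ 0.3758, P(strain 2) ≈ 0.2617, P(strain 3) ≈ 0.3624
After 'absent': normaliser = 0.7·0.3758 + 0.65·0.2617 + 0.9·0.3624; P(strain 1) ≈ 0.3464, P(strain 2) ≈ 0.2240, P(strain 3) ≈ 0.4295

0.3464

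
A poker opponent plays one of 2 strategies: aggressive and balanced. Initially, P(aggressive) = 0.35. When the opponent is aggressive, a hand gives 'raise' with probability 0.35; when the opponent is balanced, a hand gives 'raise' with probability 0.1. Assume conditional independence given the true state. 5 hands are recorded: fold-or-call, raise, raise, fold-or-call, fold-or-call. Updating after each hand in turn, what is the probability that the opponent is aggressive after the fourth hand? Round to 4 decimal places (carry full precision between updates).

After 'fold-or-call': P(aggressive) = 0.65·0.3500 / (0.65·0.3500 + 0.9·0.6500) ≈ 0.2800
After 'raise': P(aggressive) = 0.35·0.2800 / (0.35·0.2800 + 0.1·0.7200) ≈ 0.5765
After 'raise': P(aggressive) = 0.35·0.5765 / (0.35·0.5765 + 0.1·0.4235) ≈ 0.8265
After 'fold-or-call': P(aggressive) = 0.65·0.8265 / (0.65·0.8265 + 0.9·0.1735) ≈ 0.7748

0.7748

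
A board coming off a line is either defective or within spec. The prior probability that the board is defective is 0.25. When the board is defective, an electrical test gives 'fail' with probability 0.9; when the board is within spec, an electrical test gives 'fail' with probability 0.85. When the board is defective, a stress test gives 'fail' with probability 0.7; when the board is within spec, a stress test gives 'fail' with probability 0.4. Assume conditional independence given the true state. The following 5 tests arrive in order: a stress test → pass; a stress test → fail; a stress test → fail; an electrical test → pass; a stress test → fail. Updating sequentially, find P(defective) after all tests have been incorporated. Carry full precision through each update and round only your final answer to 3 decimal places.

0.373

After a stress test='pass': P(defective) = 0.3·0.2500 / (0.3·0.2500 + 0.6·0.7500) ≈ 0.1429
After a stress test='fail': P(defective) = 0.7·0.1429 / (0.7·0.1429 + 0.4·0.8571) ≈ 0.2258
After a stress test='fail': P(defective) = 0.7·0.2258 / (0.7·0.2258 + 0.4·0.7742) ≈ 0.3379
After an electrical test='pass': P(defective) = 0.1·0.3379 / (0.1·0.3379 + 0.15·0.6621) ≈ 0.2539
After a stress test='fail': P(defective) = 0.7·0.2539 / (0.7·0.2539 + 0.4·0.7461) ≈ 0.3732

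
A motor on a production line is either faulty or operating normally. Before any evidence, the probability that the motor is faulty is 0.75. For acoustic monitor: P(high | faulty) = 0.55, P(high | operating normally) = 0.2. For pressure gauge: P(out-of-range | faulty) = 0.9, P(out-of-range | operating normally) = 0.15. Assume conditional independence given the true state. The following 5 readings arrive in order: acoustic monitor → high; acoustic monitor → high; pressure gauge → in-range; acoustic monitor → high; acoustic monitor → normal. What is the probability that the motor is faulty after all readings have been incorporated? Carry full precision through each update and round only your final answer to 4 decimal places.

0.8050

After acoustic monitor='high': P(faulty) = 0.55·0.7500 / (0.55·0.7500 + 0.2·0.2500) ≈ 0.8919
After acoustic monitor='high': P(faulty) = 0.55·0.8919 / (0.55·0.8919 + 0.2·0.1081) ≈ 0.9578
After pressure gauge='in-range': P(faulty) = 0.1·0.9578 / (0.1·0.9578 + 0.85·0.0422) ≈ 0.7275
After acoustic monitor='high': P(faulty) = 0.55·0.7275 / (0.55·0.7275 + 0.2·0.2725) ≈ 0.8801
After acoustic monitor='normal': P(faulty) = 0.45·0.8801 / (0.45·0.8801 + 0.8·0.1199) ≈ 0.8050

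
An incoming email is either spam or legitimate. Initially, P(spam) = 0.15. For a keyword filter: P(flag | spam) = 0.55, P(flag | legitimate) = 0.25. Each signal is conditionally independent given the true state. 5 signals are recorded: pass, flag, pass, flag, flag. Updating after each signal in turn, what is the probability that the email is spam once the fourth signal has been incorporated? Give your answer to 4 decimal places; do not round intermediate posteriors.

Apply Bayes' rule sequentially, carrying P(spam) forward.
After 'pass': P(spam) = 0.45·0.1500 / (0.45·0.1500 + 0.75·0.8500) ≈ 0.0957
After 'flag': P(spam) = 0.55·0.0957 / (0.55·0.0957 + 0.25·0.9043) ≈ 0.1889
After 'pass': P(spam) = 0.45·0.1889 / (0.45·0.1889 + 0.75·0.8111) ≈ 0.1226
After 'flag': P(spam) = 0.55·0.1226 / (0.55·0.1226 + 0.25·0.8774) ≈ 0.2352

0.2352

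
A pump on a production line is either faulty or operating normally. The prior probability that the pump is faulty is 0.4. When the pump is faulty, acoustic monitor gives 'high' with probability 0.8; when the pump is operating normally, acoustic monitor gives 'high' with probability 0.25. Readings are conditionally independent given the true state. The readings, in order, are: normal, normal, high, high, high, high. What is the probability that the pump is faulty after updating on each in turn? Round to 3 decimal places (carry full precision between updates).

0.833

After 'normal': P(faulty) = 0.2·0.4000 / (0.2·0.4000 + 0.75·0.6000) ≈ 0.1509
After 'normal': P(faulty) = 0.2·0.1509 / (0.2·0.1509 + 0.75·0.8491) ≈ 0.0453
After 'high': P(faulty) = 0.8·0.0453 / (0.8·0.0453 + 0.25·0.9547) ≈ 0.1317
After 'high': P(faulty) = 0.8·0.1317 / (0.8·0.1317 + 0.25·0.8683) ≈ 0.3268
After 'high': P(faulty) = 0.8·0.3268 / (0.8·0.3268 + 0.25·0.6732) ≈ 0.6084
After 'high': P(faulty) = 0.8·0.6084 / (0.8·0.6084 + 0.25·0.3916) ≈ 0.8325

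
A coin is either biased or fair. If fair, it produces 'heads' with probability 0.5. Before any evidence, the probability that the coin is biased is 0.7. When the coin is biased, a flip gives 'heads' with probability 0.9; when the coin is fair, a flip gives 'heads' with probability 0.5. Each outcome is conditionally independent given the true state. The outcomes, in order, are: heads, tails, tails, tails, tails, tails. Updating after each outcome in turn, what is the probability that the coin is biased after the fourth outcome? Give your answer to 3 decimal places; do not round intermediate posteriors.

After 'heads': P(biased) = 0.9·0.7000 / (0.9·0.7000 + 0.5·0.3000) ≈ 0.8077
After 'tails': P(biased) = 0.1·0.8077 / (0.1·0.8077 + 0.5·0.1923) ≈ 0.4565
After 'tails': P(biased) = 0.1·0.4565 / (0.1·0.4565 + 0.5·0.5435) ≈ 0.1438
After 'tails': P(biased) = 0.1·0.1438 / (0.1·0.1438 + 0.5·0.8562) ≈ 0.0325

0.033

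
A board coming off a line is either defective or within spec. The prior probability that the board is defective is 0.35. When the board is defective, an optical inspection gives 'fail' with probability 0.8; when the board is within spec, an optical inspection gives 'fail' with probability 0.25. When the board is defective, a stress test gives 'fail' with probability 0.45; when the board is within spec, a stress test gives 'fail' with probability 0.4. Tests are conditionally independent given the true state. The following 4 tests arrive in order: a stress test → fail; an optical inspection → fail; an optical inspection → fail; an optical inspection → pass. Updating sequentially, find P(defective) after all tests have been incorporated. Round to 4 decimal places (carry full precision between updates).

0.6232

Apply Bayes' rule sequentially, carrying P(defective) forward.
After a stress test='fail': P(defective) = 0.45·0.3500 / (0.45·0.3500 + 0.4·0.6500) ≈ 0.3772
After an optical inspection='fail': P(defective) = 0.8·0.3772 / (0.8·0.3772 + 0.25·0.6228) ≈ 0.6597
After an optical inspection='fail': P(defective) = 0.8·0.6597 / (0.8·0.6597 + 0.25·0.3403) ≈ 0.8612
After an optical inspection='pass': P(defective) = 0.2·0.8612 / (0.2·0.8612 + 0.75·0.1388) ≈ 0.6232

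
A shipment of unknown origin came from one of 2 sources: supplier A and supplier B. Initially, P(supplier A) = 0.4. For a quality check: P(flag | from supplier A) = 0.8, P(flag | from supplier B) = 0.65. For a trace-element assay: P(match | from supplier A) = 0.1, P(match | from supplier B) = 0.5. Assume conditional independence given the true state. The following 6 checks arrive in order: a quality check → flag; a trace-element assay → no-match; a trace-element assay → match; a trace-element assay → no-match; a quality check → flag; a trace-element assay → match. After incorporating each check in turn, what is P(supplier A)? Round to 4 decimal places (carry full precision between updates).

Each posterior becomes the prior for the next update.
After a quality check='flag': P(supplier A) = 0.8·0.4000 / (0.8·0.4000 + 0.65·0.6000) ≈ 0.4507
After a trace-element assay='no-match': P(supplier A) = 0.9·0.4507 / (0.9·0.4507 + 0.5·0.5493) ≈ 0.5963
After a trace-element assay='match': P(supplier A) = 0.1·0.5963 / (0.1·0.5963 + 0.5·0.4037) ≈ 0.2280
After a trace-element assay='no-match': P(supplier A) = 0.9·0.2280 / (0.9·0.2280 + 0.5·0.7720) ≈ 0.3471
After a quality check='flag': P(supplier A) = 0.8·0.3471 / (0.8·0.3471 + 0.65·0.6529) ≈ 0.3955
After a trace-element assay='match': P(supplier A) = 0.1·0.3955 / (0.1·0.3955 + 0.5·0.6045) ≈ 0.1157

0.1157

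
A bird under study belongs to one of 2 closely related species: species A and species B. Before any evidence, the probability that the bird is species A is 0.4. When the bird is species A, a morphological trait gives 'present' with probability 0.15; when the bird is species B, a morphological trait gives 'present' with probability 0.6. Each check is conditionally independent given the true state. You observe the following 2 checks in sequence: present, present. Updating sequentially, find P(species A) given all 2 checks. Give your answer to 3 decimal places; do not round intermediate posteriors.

0.040

After 'present': P(species A) = 0.15·0.4000 / (0.15·0.4000 + 0.6·0.6000) ≈ 0.1429
After 'present': P(species A) = 0.15·0.1429 / (0.15·0.1429 + 0.6·0.8571) ≈ 0.0400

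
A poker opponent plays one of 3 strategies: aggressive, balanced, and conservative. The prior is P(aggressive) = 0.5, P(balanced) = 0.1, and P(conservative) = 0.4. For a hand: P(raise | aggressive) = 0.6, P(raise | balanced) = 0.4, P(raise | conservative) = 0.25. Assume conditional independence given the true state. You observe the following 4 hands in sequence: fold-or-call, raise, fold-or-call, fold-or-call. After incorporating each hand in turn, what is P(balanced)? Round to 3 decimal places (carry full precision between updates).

0.123

After 'fold-or-call': normaliser = 0.4·0.5000 + 0.6·0.1000 + 0.75·0.4000; P(aggressive) ≈ 0.3571, P(balanced) ≈ 0.1071, P(conservative) ≈ 0.5357
After 'raise': normaliser = 0.6·0.3571 + 0.4·0.1071 + 0.25·0.5357; P(aggressive) ≈ 0.5479, P(balanced) ≈ 0.1096, P(conservative) ≈ 0.3425
After 'fold-or-call': normaliser = 0.4·0.5479 + 0.6·0.1096 + 0.75·0.3425; P(aggressive) ≈ 0.4046, P(balanced) ≈ 0.1214, P(conservative) ≈ 0.4741
After 'fold-or-call': normaliser = 0.4·0.4046 + 0.6·0.1214 + 0.75·0.4741; P(aggressive) ≈ 0.2742, P(balanced) ≈ 0.1234, P(conservative) ≈ 0.6024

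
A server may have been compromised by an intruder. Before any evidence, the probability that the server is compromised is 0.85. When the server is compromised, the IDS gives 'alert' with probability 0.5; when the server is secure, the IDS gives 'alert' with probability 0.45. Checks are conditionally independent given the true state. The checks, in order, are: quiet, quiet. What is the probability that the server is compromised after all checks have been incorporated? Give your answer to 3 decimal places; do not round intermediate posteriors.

After 'quiet': P(compromised) = 0.5·0.8500 / (0.5·0.8500 + 0.55·0.1500) ≈ 0.8374
After 'quiet': P(compromised) = 0.5·0.8374 / (0.5·0.8374 + 0.55·0.1626) ≈ 0.8240

0.824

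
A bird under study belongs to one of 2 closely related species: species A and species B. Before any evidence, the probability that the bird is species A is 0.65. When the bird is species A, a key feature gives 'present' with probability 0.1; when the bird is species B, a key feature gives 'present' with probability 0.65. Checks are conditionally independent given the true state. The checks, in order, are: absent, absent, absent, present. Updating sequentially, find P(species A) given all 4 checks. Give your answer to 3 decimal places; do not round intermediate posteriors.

After 'absent': P(species A) = 0.9·0.6500 / (0.9·0.6500 + 0.35·0.3500) ≈ 0.8269
After 'absent': P(species A) = 0.9·0.8269 / (0.9·0.8269 + 0.35·0.1731) ≈ 0.9247
After 'absent': P(species A) = 0.9·0.9247 / (0.9·0.9247 + 0.35·0.0753) ≈ 0.9693
After 'present': P(species A) = 0.1·0.9693 / (0.1·0.9693 + 0.65·0.0307) ≈ 0.8293

0.829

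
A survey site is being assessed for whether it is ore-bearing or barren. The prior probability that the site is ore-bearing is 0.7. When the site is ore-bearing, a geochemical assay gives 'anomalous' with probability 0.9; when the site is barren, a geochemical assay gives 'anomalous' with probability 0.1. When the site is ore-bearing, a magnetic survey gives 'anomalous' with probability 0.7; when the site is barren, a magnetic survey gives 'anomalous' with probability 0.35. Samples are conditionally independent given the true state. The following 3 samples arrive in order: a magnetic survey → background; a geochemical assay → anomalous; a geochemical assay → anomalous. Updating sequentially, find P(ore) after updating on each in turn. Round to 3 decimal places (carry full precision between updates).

After a magnetic survey='background': P(ore) = 0.3·0.7000 / (0.3·0.7000 + 0.65·0.3000) ≈ 0.5185
After a geochemical assay='anomalous': P(ore) = 0.9·0.5185 / (0.9·0.5185 + 0.1·0.4815) ≈ 0.9065
After a geochemical assay='anomalous': P(ore) = 0.9·0.9065 / (0.9·0.9065 + 0.1·0.0935) ≈ 0.9887

0.989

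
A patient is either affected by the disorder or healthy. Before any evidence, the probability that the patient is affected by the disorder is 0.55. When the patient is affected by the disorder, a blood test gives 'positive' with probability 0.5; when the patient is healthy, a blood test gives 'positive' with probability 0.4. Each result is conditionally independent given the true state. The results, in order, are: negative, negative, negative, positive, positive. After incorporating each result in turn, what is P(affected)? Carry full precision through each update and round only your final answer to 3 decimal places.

After 'negative': P(affected) = 0.5·0.5500 / (0.5·0.5500 + 0.6·0.4500) ≈ 0.5046
After 'negative': P(affected) = 0.5·0.5046 / (0.5·0.5046 + 0.6·0.4954) ≈ 0.4591
After 'negative': P(affected) = 0.5·0.4591 / (0.5·0.4591 + 0.6·0.5409) ≈ 0.4143
After 'positive': P(affected) = 0.5·0.4143 / (0.5·0.4143 + 0.4·0.5857) ≈ 0.4693
After 'positive': P(affected) = 0.5·0.4693 / (0.5·0.4693 + 0.4·0.5307) ≈ 0.5250

0.525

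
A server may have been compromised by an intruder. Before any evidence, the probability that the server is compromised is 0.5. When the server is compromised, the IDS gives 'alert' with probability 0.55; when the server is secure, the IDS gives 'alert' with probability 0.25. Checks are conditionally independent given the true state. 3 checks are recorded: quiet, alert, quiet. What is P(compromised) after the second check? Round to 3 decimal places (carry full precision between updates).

After 'quiet': P(compromised) = 0.45·0.5000 / (0.45·0.5000 + 0.75·0.5000) ≈ 0.3750
After 'alert': P(compromised) = 0.55·0.3750 / (0.55·0.3750 + 0.25·0.6250) ≈ 0.5690

0.569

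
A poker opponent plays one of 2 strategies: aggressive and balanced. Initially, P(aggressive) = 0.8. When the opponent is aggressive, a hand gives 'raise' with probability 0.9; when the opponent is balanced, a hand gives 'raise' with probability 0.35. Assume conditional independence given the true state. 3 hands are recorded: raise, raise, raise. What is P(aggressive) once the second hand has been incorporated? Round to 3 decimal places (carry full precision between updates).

After 'raise': P(aggressive) = 0.9·0.8000 / (0.9·0.8000 + 0.35·0.2000) ≈ 0.9114
After 'raise': P(aggressive) = 0.9·0.9114 / (0.9·0.9114 + 0.35·0.0886) ≈ 0.9636

0.964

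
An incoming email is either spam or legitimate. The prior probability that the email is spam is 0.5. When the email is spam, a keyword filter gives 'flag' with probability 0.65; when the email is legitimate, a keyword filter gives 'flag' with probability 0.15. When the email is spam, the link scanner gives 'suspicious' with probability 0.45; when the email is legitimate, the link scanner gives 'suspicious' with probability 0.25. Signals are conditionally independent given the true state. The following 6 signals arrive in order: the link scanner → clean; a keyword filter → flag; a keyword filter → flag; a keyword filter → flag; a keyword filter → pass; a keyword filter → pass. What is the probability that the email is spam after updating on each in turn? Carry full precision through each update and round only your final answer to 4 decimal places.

Each posterior becomes the prior for the next update.
After the link scanner='clean': P(spam) = 0.55·0.5000 / (0.55·0.5000 + 0.75·0.5000) ≈ 0.4231
After a keyword filter='flag': P(spam) = 0.65·0.4231 / (0.65·0.4231 + 0.15·0.5769) ≈ 0.7606
After a keyword filter='flag': P(spam) = 0.65·0.7606 / (0.65·0.7606 + 0.15·0.2394) ≈ 0.9323
After a keyword filter='flag': P(spam) = 0.65·0.9323 / (0.65·0.9323 + 0.15·0.0677) ≈ 0.9835
After a keyword filter='pass': P(spam) = 0.35·0.9835 / (0.35·0.9835 + 0.85·0.0165) ≈ 0.9609
After a keyword filter='pass': P(spam) = 0.35·0.9609 / (0.35·0.9609 + 0.85·0.0391) ≈ 0.9101

0.9101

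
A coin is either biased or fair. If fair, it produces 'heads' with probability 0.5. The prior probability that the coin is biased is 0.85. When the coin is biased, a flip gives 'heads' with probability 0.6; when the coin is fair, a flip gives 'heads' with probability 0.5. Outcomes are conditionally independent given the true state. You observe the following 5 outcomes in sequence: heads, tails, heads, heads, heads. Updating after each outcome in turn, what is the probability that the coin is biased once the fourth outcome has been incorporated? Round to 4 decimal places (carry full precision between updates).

0.8868

Each posterior becomes the prior for the next update.
After 'heads': P(biased) = 0.6·0.8500 / (0.6·0.8500 + 0.5·0.1500) ≈ 0.8718
After 'tails': P(biased) = 0.4·0.8718 / (0.4·0.8718 + 0.5·0.1282) ≈ 0.8447
After 'heads': P(biased) = 0.6·0.8447 / (0.6·0.8447 + 0.5·0.1553) ≈ 0.8672
After 'heads': P(biased) = 0.6·0.8672 / (0.6·0.8672 + 0.5·0.1328) ≈ 0.8868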